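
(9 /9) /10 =1/10 = 0.10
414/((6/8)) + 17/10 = 5537/10 = 553.70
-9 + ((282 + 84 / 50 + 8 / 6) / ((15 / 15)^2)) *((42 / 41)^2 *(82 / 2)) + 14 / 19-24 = 238184347/19475 = 12230.26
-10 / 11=-0.91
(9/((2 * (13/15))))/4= 135/104 = 1.30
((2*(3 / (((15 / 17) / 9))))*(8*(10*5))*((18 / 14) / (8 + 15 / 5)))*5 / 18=61200/77 = 794.81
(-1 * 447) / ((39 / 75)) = -11175/13 = -859.62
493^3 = 119823157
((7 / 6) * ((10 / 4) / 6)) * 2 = 35/36 = 0.97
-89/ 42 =-2.12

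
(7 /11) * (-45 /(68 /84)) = -6615/187 = -35.37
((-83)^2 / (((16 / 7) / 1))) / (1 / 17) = 819791/16 = 51236.94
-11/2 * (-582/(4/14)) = 22407/2 = 11203.50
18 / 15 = 6/5 = 1.20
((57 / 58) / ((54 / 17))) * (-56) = -4522/261 = -17.33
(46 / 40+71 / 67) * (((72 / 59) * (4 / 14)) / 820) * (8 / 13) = 30456/52673725 = 0.00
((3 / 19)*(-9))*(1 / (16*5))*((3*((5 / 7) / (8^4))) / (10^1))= -81/87162880 = 0.00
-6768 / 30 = -225.60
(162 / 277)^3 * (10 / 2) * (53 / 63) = 125183880/148777531 = 0.84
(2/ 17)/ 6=1/51 = 0.02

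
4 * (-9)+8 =-28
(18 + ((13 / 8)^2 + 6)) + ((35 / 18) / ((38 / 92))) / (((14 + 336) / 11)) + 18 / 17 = 25904767/930240 = 27.85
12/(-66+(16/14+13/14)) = -0.19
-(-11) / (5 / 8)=88/5 = 17.60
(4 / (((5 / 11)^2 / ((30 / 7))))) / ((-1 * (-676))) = 726/5915 = 0.12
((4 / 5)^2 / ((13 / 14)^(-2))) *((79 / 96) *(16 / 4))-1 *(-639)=4710001/7350 = 640.82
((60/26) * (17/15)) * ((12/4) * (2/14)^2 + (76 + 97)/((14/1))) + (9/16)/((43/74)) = 7329137/219128 = 33.45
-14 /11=-1.27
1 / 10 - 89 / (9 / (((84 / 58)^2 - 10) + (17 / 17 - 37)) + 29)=-31797411/10631690 = -2.99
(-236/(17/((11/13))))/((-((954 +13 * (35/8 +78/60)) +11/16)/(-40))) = -8307200/18183217 = -0.46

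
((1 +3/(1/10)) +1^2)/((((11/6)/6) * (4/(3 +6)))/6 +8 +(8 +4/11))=171072/87601 = 1.95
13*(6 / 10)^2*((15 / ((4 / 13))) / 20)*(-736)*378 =-79341444/25 = -3173657.76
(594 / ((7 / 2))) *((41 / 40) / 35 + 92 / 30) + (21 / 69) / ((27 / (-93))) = 265938829/507150 = 524.38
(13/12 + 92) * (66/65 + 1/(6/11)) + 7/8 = 622541/2340 = 266.04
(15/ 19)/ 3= 5/19 = 0.26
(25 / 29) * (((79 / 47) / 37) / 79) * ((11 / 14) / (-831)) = -275/586714254 = 0.00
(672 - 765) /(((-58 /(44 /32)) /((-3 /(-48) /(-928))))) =-1023/6889472 = 0.00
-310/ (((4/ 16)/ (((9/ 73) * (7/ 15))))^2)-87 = -2755587/26645 = -103.42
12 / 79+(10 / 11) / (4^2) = 1451/6952 = 0.21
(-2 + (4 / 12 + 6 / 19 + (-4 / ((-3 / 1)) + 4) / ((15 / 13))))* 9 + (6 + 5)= 3842/95 = 40.44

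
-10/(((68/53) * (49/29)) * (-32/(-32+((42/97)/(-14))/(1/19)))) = -24292285/5171264 = -4.70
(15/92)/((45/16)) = 4/69 = 0.06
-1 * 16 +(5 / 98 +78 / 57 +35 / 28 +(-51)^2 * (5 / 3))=16093897/3724 = 4321.67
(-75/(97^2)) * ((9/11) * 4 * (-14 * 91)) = 3439800/103499 = 33.24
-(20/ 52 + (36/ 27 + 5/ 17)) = -1334/663 = -2.01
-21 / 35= -3/5 = -0.60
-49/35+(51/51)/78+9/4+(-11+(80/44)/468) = -260831/25740 = -10.13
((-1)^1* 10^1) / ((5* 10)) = -1/5 = -0.20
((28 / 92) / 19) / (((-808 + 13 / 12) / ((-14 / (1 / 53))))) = 62328/4231471 = 0.01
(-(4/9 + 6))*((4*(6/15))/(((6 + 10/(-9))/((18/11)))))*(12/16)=-1566/605 = -2.59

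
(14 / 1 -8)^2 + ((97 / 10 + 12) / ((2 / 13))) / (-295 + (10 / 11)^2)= 3612437/101700 = 35.52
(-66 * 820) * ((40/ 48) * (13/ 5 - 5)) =108240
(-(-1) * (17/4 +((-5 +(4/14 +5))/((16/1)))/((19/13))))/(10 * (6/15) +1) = 907/1064 = 0.85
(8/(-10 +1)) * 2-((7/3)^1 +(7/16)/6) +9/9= -917/288 = -3.18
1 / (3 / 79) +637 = 1990/3 = 663.33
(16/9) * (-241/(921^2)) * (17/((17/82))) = -316192/7634169 = -0.04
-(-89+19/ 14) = 1227/14 = 87.64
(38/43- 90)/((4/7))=-6706/43 = -155.95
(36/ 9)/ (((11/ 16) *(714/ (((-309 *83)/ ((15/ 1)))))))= -273568/19635 = -13.93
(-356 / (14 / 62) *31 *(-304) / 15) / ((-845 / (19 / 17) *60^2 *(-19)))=6500204/339373125 = 0.02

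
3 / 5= 0.60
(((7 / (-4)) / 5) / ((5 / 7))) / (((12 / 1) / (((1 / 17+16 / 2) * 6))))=-6713/3400 = -1.97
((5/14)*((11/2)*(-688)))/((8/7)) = -2365/2 = -1182.50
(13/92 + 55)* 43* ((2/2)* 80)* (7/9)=10179820/69 = 147533.62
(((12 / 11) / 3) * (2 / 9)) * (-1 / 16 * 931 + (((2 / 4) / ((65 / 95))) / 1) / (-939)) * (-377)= 329581201/185922 = 1772.69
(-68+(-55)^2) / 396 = 2957/396 = 7.47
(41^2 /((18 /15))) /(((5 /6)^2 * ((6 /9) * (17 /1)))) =15129/85 = 177.99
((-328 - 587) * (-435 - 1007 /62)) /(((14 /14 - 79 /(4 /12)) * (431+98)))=-3.31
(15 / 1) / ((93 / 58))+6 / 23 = 6856/713 = 9.62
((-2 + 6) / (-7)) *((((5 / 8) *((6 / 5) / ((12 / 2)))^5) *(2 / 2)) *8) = -4/4375 = 0.00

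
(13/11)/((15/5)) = 13/33 = 0.39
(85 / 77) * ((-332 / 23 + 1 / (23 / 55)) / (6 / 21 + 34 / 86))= -19.52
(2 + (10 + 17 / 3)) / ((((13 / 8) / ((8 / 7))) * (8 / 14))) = 848/39 = 21.74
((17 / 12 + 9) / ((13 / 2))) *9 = 375/26 = 14.42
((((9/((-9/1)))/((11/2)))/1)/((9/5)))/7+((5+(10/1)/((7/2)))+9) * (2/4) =8.41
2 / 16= 1/8 = 0.12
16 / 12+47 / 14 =197/42 = 4.69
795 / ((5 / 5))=795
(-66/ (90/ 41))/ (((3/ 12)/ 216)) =-129888/5 = -25977.60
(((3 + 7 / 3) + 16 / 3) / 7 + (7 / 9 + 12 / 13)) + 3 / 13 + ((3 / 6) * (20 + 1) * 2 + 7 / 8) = 165965/6552 = 25.33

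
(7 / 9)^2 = 49/81 = 0.60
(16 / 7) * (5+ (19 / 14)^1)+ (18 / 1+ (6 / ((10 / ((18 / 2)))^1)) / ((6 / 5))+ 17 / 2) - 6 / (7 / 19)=1433/49 = 29.24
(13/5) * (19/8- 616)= -63817/40 = -1595.42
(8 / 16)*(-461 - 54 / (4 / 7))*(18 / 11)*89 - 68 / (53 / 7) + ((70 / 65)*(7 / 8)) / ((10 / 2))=-557529053/13780 = -40459.29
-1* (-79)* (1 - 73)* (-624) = 3549312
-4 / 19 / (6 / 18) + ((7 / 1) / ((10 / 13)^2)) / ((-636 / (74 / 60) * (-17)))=-388400351/616284000 = -0.63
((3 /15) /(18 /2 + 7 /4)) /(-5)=-4/1075 = 0.00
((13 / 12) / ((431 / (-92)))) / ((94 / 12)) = -598/20257 = -0.03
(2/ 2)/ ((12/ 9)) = 3/4 = 0.75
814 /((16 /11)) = 4477/8 = 559.62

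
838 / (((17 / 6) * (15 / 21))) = 35196/85 = 414.07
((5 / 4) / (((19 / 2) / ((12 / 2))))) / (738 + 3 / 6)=30/28063 = 0.00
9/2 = 4.50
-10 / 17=-0.59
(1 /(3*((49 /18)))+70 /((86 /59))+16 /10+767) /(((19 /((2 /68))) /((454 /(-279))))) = -102800128/49967505 = -2.06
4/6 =2/3 = 0.67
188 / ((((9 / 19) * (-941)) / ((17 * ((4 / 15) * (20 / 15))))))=-971584/381105 = -2.55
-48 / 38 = -24/19 = -1.26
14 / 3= 4.67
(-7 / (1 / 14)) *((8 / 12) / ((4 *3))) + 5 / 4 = -151/36 = -4.19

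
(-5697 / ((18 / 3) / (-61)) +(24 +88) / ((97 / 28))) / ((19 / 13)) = 39651.25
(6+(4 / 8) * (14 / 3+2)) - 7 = 7/3 = 2.33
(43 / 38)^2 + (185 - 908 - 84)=-1163459/1444 = -805.72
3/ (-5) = -3/5 = -0.60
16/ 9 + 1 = 25/9 = 2.78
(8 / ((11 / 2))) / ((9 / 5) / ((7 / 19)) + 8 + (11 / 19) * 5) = 5320/57717 = 0.09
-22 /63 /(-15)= 22/945 = 0.02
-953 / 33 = -28.88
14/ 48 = 7/24 = 0.29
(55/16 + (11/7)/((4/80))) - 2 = 3681/112 = 32.87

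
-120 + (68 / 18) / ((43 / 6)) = -15412/129 = -119.47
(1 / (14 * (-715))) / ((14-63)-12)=1/610610 = 0.00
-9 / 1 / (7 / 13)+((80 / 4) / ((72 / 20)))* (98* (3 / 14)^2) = 58/7 = 8.29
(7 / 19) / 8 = 0.05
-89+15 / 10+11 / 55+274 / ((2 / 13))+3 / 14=1693.91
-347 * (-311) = 107917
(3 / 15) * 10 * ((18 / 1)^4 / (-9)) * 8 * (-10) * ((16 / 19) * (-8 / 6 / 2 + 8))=218972160/19 = 11524850.53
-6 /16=-3/8 = -0.38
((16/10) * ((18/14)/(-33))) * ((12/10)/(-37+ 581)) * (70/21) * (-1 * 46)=0.02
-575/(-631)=575/631 = 0.91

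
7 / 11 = 0.64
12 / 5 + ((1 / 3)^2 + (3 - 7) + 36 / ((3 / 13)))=6953/45 = 154.51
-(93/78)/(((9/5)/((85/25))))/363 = -527/84942 = -0.01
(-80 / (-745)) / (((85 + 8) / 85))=1360/13857 = 0.10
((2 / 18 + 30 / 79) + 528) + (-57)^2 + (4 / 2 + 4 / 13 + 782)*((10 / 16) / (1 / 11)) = 169509341/18486 = 9169.61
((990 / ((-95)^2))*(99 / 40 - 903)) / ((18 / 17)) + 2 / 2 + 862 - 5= 55211673/72200 = 764.70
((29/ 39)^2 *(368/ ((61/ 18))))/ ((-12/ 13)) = -154744/2379 = -65.05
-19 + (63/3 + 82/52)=93/26 = 3.58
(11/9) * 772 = 8492/9 = 943.56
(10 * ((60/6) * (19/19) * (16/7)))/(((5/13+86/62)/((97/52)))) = 601400/2499 = 240.66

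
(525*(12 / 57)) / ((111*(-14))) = -50/703 = -0.07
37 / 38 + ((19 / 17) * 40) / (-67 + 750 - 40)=433327/415378 = 1.04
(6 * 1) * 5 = 30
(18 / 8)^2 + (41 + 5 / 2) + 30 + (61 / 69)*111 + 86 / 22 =731077/4048 = 180.60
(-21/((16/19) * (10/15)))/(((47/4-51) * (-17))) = -1197/21352 = -0.06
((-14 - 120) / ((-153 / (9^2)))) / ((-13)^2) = 1206/2873 = 0.42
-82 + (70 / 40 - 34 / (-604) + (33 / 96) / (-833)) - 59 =-560264133/4025056 = -139.19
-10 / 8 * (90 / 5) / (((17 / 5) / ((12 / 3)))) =-450/17 = -26.47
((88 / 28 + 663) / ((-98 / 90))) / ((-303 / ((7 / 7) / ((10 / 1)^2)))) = 0.02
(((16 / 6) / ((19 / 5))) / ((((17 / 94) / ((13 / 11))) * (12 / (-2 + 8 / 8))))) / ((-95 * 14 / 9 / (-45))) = -54990/472549 = -0.12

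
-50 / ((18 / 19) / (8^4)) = -1945600/9 = -216177.78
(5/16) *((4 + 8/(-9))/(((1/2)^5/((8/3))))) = 2240/27 = 82.96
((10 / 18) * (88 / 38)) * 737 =162140/171 = 948.19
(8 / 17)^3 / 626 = 256/1537769 = 0.00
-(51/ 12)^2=-289/16 = -18.06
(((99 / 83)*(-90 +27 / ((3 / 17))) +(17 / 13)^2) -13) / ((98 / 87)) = 77924943/1374646 = 56.69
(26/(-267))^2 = 676/71289 = 0.01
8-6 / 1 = 2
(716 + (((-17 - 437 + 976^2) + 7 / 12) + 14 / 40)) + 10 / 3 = 14292634/15 = 952842.27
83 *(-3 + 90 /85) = -2739/17 = -161.12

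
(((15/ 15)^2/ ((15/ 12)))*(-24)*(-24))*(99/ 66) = 3456/5 = 691.20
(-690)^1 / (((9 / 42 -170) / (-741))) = -7158060/2377 = -3011.38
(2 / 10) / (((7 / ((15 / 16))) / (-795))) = -2385/112 = -21.29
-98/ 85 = -1.15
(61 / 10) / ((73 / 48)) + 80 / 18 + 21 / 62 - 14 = -1060283/203670 = -5.21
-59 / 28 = -2.11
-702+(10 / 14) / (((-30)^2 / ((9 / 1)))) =-98279/140 = -701.99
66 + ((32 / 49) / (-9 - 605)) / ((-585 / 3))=193603426/2933385 = 66.00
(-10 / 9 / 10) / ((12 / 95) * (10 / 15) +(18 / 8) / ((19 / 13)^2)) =-7220/73917 = -0.10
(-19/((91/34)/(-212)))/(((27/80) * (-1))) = -10956160/2457 = -4459.16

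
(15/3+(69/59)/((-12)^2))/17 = 14183/48144 = 0.29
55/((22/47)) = 235/2 = 117.50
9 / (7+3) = 9/10 = 0.90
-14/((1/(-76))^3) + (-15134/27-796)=165896302/27 = 6144307.48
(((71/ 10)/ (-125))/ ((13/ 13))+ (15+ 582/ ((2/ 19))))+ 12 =6944929/1250 = 5555.94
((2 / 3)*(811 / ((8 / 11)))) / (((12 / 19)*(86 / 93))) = 5254469/4128 = 1272.88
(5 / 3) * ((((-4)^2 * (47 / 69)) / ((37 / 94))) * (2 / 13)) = 706880/99567 = 7.10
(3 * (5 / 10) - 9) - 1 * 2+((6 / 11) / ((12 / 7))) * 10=-139/22 = -6.32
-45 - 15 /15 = -46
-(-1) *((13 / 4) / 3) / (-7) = -13/84 = -0.15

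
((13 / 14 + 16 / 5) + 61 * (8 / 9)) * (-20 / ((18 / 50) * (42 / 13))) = -1003.39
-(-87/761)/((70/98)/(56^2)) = 1909824/3805 = 501.92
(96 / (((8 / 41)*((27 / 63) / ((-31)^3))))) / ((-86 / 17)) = 290700578/43 = 6760478.56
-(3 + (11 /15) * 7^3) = -254.53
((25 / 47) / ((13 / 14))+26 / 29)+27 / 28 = 1207421/496132 = 2.43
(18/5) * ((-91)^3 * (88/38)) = -596828232/95 = -6282402.44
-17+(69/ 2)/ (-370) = -12649/740 = -17.09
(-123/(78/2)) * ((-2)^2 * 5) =-63.08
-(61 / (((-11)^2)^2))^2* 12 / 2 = -22326/214358881 = 0.00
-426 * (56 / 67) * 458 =-10926048/67 = -163075.34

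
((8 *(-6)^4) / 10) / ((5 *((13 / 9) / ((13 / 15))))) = 124.42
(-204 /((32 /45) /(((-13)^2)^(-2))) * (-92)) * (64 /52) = 422280/371293 = 1.14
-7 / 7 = -1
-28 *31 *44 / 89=-38192/89 = -429.12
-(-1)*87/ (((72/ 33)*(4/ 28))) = 2233/8 = 279.12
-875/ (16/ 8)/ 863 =-875/1726 = -0.51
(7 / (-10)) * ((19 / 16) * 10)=-133/16 = -8.31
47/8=5.88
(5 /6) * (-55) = -275/6 = -45.83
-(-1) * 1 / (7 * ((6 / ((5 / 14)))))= 5/588 = 0.01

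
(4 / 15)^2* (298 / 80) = 298/1125 = 0.26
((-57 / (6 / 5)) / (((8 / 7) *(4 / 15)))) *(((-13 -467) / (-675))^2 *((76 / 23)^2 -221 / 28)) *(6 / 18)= -3406244/42849 = -79.49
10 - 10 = 0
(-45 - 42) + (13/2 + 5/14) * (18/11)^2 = -58137/847 = -68.64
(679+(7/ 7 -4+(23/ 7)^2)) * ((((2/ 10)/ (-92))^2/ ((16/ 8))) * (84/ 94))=100959/69616400 = 0.00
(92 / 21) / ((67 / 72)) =2208/469 = 4.71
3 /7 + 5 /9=62/63 = 0.98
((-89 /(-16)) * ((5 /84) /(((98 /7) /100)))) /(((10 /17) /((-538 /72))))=-10174925/338688 = -30.04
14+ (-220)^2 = 48414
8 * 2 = 16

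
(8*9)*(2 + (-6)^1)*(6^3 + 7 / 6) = -62544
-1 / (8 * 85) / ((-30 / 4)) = 1/5100 = 0.00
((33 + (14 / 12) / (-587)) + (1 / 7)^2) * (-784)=-45586024/1761 = -25886.44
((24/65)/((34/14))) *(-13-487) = -16800/221 = -76.02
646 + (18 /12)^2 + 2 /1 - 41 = 2437/4 = 609.25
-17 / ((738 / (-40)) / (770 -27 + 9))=255680/369 = 692.90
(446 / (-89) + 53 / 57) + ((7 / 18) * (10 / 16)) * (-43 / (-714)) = -4.07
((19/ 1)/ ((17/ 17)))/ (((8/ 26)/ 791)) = 195377/4 = 48844.25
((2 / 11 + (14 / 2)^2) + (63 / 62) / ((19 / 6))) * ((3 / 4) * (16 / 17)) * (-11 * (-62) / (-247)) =-7697472/79781 = -96.48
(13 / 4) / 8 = 13/32 = 0.41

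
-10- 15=-25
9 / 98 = 0.09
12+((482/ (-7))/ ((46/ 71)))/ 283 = 11.62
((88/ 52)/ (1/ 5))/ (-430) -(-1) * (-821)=-458950/559 = -821.02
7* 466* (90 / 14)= 20970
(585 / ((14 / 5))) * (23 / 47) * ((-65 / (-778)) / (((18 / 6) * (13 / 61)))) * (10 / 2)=34198125/511924 = 66.80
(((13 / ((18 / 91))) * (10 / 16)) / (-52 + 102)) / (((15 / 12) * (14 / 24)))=169/150 = 1.13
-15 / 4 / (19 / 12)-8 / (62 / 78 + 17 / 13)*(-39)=113751/779 = 146.02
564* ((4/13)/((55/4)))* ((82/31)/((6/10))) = 246656/4433 = 55.64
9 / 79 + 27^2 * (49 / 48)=940797/1264 = 744.30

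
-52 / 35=-1.49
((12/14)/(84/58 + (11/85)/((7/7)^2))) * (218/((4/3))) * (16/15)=2579376/27223 = 94.75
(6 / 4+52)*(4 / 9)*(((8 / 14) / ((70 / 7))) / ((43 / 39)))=5564/4515 = 1.23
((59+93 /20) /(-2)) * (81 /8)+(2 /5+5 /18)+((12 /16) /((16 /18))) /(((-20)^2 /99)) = -321.34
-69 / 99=-23/33 = -0.70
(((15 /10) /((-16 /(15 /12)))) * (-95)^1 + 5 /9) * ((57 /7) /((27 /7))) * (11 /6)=2814185/62208 = 45.24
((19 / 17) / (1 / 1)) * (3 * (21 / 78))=399/442 = 0.90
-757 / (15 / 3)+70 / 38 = -14208/95 = -149.56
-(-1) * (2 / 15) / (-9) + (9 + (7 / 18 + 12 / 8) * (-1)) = 958/135 = 7.10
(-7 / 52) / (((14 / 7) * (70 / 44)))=-11/260 = -0.04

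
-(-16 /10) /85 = 8/425 = 0.02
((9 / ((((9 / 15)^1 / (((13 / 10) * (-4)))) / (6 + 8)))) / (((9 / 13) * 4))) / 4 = -1183/12 = -98.58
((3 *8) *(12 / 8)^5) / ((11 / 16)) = 2916/11 = 265.09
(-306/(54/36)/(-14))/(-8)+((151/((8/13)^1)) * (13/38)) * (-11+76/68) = -7519059/9044 = -831.39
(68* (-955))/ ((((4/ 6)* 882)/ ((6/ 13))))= -32470/637 = -50.97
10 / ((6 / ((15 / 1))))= 25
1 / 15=0.07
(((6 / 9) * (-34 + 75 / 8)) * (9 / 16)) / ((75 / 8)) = -197/200 = -0.98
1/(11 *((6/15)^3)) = 125/88 = 1.42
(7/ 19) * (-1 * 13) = -91/19 = -4.79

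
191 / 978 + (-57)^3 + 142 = -185050.80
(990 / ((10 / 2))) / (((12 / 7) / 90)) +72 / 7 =72837/7 = 10405.29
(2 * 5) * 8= 80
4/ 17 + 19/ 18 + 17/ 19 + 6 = 47591/5814 = 8.19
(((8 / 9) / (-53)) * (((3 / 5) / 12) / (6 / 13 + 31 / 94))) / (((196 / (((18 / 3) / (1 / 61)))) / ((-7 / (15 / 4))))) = 298168/80720325 = 0.00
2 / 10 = 1/5 = 0.20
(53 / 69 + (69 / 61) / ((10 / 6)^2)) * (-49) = -57.59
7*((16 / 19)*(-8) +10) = 434/19 = 22.84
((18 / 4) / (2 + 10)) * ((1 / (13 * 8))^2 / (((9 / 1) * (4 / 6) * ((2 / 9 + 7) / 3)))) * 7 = 189/11248640 = 0.00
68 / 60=17/15 = 1.13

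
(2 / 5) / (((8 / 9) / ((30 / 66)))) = 9/44 = 0.20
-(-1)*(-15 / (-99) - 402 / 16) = -6593/264 = -24.97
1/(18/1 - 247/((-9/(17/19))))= 9/383 = 0.02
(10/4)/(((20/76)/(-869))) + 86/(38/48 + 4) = -1894637/230 = -8237.55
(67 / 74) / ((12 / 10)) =335/444 = 0.75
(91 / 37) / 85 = 91/3145 = 0.03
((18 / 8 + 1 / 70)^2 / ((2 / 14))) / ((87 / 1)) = 100489/243600 = 0.41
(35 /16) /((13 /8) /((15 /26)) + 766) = 525/184516 = 0.00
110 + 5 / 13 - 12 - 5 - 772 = -8822/13 = -678.62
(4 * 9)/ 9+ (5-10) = -1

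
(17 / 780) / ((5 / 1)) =17/3900 = 0.00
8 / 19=0.42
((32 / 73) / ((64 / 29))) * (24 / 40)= 87/730 = 0.12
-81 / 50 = -1.62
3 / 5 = 0.60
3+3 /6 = 3.50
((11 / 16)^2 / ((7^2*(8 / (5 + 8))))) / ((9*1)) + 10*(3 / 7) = 3872293/903168 = 4.29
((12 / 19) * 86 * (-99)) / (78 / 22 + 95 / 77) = -983367/874 = -1125.13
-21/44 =-0.48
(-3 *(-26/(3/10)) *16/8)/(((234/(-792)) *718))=-880/359 = -2.45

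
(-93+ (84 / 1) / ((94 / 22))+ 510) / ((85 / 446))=9153258/3995 = 2291.18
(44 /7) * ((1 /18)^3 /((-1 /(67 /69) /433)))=-319121/704214 = -0.45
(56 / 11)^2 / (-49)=-64/121 = -0.53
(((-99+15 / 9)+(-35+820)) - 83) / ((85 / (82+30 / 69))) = 1146448/1955 = 586.42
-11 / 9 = -1.22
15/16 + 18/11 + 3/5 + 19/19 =3673/880 = 4.17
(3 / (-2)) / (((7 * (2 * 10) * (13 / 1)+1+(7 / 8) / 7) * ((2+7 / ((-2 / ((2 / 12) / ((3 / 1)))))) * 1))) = -432/946985 = 0.00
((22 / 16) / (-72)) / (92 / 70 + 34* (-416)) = 385/285116544 = 0.00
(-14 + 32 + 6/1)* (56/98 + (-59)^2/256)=340.06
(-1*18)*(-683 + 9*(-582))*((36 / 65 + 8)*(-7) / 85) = -414801576/5525 = -75077.21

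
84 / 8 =21/2 = 10.50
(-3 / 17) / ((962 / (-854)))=0.16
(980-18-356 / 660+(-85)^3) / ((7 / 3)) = -262784.37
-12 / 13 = -0.92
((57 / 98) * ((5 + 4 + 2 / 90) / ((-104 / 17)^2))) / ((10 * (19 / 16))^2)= 8381/8428875 = 0.00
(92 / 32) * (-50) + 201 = 229/4 = 57.25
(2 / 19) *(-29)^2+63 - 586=-434.47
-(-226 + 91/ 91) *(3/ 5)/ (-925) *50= -270/37 = -7.30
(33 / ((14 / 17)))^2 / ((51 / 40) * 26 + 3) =524535/11809 = 44.42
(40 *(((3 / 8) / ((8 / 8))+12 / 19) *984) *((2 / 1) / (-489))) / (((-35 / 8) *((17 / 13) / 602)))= 52805376/3097 = 17050.49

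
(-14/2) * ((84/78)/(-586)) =49/3809 = 0.01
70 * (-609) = -42630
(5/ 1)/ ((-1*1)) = -5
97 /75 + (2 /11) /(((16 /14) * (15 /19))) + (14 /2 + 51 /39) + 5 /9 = 1333087/128700 = 10.36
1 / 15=0.07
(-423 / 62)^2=178929/3844 = 46.55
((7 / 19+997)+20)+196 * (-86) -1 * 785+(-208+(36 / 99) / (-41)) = -16831.64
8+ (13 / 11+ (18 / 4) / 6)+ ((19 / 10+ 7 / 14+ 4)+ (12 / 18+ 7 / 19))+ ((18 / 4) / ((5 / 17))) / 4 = 21.19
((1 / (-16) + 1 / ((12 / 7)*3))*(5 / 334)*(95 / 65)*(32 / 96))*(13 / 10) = 361/288576 = 0.00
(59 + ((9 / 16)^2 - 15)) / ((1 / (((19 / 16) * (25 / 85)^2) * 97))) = 522720875/1183744 = 441.58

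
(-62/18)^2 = 961/81 = 11.86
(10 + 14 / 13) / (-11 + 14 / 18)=-324/299 = -1.08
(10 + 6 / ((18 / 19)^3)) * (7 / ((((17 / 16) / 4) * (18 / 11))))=10212664/37179 = 274.69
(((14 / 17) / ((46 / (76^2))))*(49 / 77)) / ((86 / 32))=4528384/184943 = 24.49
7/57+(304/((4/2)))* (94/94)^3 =8671/57 = 152.12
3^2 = 9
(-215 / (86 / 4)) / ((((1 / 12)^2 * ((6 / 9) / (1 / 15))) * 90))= -8/5 = -1.60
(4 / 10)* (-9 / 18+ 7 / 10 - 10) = -98/25 = -3.92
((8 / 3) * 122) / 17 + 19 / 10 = 10729/510 = 21.04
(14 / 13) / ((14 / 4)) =4/13 = 0.31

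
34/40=17/20 = 0.85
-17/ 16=-1.06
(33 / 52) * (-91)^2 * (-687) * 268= -967575609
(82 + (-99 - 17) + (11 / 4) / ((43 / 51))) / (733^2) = -5287/92413708 = 0.00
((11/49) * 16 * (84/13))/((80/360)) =104.44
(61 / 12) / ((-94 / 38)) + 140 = 77801/564 = 137.95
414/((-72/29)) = -667/4 = -166.75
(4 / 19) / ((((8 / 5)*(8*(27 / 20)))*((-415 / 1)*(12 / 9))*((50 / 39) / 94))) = -611/378480 = 0.00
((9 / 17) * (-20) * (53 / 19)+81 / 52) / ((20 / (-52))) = 469917/6460 = 72.74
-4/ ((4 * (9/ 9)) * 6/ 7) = -7/6 = -1.17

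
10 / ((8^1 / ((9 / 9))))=5/4 = 1.25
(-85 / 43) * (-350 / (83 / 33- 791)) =-98175/111886 = -0.88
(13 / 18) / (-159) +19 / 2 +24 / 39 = 188092/18603 = 10.11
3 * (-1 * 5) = -15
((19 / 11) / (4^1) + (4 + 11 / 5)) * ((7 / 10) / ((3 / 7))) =71491/6600 = 10.83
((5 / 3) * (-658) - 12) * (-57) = 63194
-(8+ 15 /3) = -13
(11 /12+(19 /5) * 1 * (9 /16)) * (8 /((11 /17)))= 12461/330 = 37.76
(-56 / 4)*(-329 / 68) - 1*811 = -25271/34 = -743.26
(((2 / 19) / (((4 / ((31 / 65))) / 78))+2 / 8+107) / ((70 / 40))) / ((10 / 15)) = 123381/1330 = 92.77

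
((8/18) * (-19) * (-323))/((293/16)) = 392768/2637 = 148.95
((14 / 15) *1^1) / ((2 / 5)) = 7/3 = 2.33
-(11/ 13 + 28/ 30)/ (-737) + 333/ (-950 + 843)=-47819966/15377505 = -3.11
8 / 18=4/9 = 0.44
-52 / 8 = -13/2 = -6.50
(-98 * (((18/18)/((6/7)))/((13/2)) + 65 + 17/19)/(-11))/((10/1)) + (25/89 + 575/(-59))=961099349/19454955 = 49.40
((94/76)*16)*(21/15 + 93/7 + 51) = 45496/35 = 1299.89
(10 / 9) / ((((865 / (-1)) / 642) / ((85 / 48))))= -9095/6228 = -1.46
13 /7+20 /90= 131/63 = 2.08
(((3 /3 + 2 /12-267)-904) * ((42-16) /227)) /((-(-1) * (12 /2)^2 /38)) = -1733693/12258 = -141.43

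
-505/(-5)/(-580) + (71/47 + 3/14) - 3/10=47735/38164 = 1.25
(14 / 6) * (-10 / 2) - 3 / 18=-71/6 = -11.83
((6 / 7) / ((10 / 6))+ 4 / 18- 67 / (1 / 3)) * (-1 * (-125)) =-1577075/63 = -25032.94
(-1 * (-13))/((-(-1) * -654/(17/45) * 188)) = -221/5532840 = 0.00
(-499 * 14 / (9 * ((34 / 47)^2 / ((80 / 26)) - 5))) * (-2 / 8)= -38580185/960237 = -40.18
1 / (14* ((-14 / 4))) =-1/49 = -0.02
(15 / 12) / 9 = 5/36 = 0.14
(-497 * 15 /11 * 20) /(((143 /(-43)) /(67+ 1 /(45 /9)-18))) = 315435960/1573 = 200531.44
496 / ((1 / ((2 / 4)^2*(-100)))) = -12400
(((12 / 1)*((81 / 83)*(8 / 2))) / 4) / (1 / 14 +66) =13608/76775 = 0.18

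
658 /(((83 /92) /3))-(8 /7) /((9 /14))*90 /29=5253352/2407 = 2182.53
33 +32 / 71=2375/71 = 33.45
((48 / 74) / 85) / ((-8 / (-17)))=3/185 = 0.02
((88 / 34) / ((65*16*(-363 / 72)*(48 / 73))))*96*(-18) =15768/12155 = 1.30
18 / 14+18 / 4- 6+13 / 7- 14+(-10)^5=-1400173/14 = -100012.36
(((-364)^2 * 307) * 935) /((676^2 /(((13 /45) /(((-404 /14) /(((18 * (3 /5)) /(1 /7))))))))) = -413517027/6565 = -62988.12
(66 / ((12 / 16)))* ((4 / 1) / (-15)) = -352/15 = -23.47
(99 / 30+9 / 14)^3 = 2628072/42875 = 61.30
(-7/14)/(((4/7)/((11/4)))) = -77/32 = -2.41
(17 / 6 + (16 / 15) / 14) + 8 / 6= 297/70 = 4.24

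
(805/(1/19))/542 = 15295/542 = 28.22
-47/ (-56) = 47/56 = 0.84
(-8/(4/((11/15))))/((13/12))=-88/65 = -1.35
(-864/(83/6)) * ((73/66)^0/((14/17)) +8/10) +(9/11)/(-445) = -357802317/2843995 = -125.81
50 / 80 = 5/8 = 0.62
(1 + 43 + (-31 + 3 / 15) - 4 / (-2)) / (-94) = -38/235 = -0.16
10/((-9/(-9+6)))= 10/3 = 3.33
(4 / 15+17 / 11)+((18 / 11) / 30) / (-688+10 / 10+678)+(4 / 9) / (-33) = 242/135 = 1.79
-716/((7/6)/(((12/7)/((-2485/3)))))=154656/121765 = 1.27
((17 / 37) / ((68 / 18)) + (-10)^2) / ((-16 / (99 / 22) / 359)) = -23938479/2368 = -10109.15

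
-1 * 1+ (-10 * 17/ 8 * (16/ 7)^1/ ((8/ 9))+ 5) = -709/14 = -50.64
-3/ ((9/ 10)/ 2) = -20/3 = -6.67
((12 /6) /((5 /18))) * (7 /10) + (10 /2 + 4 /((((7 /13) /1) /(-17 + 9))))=-8643/175 = -49.39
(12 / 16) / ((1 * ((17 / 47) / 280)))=9870/17 = 580.59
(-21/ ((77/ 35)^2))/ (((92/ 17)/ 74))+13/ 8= -57.70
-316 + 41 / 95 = -29979/95 = -315.57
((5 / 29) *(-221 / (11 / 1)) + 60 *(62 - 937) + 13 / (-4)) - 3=-67002395/1276 = -52509.71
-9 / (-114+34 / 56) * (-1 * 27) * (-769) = 5232276/3175 = 1647.96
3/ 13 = 0.23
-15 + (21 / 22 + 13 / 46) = -3482/253 = -13.76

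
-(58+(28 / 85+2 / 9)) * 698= -31264816/765 = -40869.04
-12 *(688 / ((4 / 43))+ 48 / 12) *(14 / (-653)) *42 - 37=52190239/653 = 79923.80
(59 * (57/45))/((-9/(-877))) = 983117/135 = 7282.35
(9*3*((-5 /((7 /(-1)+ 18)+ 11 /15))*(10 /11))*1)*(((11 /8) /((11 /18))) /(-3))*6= 91125/1936 = 47.07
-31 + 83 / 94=-2831/94 = -30.12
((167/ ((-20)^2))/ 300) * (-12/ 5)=-167/50000 = 0.00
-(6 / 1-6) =0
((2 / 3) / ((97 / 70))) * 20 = 2800/291 = 9.62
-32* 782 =-25024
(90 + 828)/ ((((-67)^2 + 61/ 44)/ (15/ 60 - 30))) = -133518/21953 = -6.08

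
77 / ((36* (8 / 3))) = 77/96 = 0.80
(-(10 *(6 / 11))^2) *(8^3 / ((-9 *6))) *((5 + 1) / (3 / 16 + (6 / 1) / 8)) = 655360/363 = 1805.40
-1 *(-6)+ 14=20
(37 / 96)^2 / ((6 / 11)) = 15059/55296 = 0.27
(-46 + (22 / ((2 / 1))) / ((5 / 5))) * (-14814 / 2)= 259245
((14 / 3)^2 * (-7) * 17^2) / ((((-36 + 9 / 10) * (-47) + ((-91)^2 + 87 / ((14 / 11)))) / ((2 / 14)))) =-1982540/3149703 = -0.63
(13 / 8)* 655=8515/8 = 1064.38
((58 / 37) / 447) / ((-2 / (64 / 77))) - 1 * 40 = -50941976/1273503 = -40.00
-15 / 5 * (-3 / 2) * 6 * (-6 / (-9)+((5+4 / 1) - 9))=18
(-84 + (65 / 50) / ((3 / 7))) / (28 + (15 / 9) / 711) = -1727019/597290 = -2.89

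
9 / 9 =1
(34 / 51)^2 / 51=4/459 = 0.01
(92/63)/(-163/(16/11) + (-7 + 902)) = 1472/789201 = 0.00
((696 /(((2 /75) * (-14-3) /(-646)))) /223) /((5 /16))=3173760/223 = 14232.11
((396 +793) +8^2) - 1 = 1252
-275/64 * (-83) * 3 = 68475/64 = 1069.92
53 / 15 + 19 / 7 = 656/105 = 6.25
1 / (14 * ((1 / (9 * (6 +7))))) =117/14 = 8.36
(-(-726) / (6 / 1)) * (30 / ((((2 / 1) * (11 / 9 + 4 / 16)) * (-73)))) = -65340/3869 = -16.89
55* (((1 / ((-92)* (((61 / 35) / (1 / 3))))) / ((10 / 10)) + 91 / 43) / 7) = 12025915/723948 = 16.61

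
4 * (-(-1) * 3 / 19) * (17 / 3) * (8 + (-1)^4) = 612/19 = 32.21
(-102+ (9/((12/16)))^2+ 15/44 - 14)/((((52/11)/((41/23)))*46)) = 51127/220064 = 0.23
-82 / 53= -1.55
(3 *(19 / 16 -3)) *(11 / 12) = -319/64 = -4.98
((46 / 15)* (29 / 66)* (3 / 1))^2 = 444889/27225 = 16.34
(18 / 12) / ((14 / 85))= 255/28 = 9.11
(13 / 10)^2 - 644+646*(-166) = -10787831/100 = -107878.31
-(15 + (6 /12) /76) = -2281/152 = -15.01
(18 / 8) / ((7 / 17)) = 153/28 = 5.46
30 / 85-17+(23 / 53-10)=-23618/901 = -26.21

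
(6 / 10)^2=9/25 = 0.36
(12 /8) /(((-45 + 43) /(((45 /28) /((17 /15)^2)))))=-30375/32368 = -0.94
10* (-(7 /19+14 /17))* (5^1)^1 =-19250/323 = -59.60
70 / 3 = 23.33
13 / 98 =0.13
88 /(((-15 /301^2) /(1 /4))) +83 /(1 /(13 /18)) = -11953937/90 = -132821.52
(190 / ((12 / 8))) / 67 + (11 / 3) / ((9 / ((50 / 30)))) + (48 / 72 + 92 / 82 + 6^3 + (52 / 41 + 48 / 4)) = 233.63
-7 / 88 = -0.08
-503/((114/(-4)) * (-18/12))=-2012/171 = -11.77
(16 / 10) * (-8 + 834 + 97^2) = 16376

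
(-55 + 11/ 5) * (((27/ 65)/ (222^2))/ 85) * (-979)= 193842/37818625 = 0.01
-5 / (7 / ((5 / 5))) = -5/7 = -0.71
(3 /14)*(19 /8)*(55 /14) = 3135/1568 = 2.00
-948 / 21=-316/7 = -45.14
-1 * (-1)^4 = -1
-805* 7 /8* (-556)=783265/2 = 391632.50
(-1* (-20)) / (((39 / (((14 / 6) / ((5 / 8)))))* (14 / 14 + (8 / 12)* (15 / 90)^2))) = 1.88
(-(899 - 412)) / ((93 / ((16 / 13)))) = -7792/1209 = -6.44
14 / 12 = 7/6 = 1.17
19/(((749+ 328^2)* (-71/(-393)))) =2489/2563881 = 0.00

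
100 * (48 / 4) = 1200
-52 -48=-100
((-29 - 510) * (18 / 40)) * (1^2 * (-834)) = 2022867/10 = 202286.70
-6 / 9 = -2/3 = -0.67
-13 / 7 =-1.86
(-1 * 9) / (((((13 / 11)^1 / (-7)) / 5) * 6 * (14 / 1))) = 165/52 = 3.17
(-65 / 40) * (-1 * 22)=143/4 = 35.75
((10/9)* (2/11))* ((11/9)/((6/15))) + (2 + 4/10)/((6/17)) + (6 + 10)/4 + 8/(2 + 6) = 5029/405 = 12.42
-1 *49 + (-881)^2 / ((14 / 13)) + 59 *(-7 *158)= 9175851/14 = 655417.93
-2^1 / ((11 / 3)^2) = -18/121 = -0.15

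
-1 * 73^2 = -5329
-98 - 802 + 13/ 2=-1787/2 = -893.50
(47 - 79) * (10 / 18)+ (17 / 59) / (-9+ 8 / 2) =-17.84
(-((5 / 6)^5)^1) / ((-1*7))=0.06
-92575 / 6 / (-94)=92575/564 = 164.14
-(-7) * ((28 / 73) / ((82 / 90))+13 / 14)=56549/5986 = 9.45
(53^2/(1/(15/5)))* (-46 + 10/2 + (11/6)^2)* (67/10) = -51003013/24 = -2125125.54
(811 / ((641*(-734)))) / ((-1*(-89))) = -811/41873966 = 0.00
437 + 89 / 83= 438.07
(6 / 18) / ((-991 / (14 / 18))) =-7/26757 = 0.00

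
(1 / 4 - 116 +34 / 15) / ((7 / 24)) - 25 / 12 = -164291/420 = -391.17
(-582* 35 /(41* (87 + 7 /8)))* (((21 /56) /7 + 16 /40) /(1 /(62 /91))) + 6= 11154690/2622893 = 4.25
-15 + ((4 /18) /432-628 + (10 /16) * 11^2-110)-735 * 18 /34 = -1066.49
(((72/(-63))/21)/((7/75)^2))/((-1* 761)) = 15000/1827161 = 0.01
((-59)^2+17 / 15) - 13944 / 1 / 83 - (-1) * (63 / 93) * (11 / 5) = 3315.62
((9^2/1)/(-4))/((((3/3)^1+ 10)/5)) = -405/44 = -9.20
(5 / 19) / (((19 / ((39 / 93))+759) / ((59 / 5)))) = 767/198664 = 0.00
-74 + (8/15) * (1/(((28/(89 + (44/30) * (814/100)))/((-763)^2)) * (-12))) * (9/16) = -788119321/15000 = -52541.29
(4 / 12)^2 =1/9 = 0.11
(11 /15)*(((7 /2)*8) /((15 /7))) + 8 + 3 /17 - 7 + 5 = 60277/3825 = 15.76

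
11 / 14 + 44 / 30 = 473/210 = 2.25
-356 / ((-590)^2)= -89/87025 = 0.00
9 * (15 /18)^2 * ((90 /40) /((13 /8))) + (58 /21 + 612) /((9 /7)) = 341735/702 = 486.80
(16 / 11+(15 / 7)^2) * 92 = 556.27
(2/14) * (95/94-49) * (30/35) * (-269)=3640377/2303 = 1580.71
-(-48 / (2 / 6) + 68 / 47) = 6700/47 = 142.55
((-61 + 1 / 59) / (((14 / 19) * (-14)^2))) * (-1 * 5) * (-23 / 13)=-561545/150332 = -3.74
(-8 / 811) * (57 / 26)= -228/10543 = -0.02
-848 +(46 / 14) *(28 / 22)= -9282/11 = -843.82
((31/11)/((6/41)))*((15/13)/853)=0.03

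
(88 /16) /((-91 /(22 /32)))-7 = -7.04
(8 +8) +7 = 23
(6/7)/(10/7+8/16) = 4/9 = 0.44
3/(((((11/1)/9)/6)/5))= 810/11 = 73.64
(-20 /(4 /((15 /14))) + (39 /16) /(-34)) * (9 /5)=-186057/19040 = -9.77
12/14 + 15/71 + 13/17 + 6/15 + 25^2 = 26497463/42245 = 627.23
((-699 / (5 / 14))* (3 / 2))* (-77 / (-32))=-7064.27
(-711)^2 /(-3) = -168507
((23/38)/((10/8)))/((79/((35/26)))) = 161/19513 = 0.01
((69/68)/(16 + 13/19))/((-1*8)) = -1311/172448 = -0.01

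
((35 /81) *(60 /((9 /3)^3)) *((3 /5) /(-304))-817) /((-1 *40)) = 15088391/738720 = 20.43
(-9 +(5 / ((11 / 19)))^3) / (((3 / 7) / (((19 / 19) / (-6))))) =-247.01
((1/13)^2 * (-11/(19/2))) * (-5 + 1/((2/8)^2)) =-0.08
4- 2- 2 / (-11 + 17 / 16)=350/159 = 2.20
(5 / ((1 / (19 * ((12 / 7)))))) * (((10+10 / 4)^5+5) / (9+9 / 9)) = 556649745/112 = 4970087.01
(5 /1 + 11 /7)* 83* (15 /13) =57270/91 = 629.34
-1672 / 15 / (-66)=76/45 = 1.69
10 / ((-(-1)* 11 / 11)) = 10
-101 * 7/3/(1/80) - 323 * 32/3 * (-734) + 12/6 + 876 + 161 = 7533181/3 = 2511060.33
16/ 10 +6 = 38/5 = 7.60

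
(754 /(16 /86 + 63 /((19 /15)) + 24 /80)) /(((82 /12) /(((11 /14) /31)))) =0.06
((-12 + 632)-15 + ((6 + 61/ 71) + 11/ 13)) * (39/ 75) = 318.61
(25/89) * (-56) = -1400/89 = -15.73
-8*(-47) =376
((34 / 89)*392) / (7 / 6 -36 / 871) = 69652128/523409 = 133.07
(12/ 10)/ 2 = 0.60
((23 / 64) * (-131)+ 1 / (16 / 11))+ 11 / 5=-14141/320 = -44.19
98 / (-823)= -98/823 = -0.12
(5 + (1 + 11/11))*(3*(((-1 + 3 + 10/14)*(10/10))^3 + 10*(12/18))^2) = 752788969/50421 = 14930.07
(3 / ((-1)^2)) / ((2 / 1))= 3/2 = 1.50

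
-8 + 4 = -4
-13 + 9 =-4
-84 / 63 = -4/3 = -1.33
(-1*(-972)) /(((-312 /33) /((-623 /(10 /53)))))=88259787/260 = 339460.72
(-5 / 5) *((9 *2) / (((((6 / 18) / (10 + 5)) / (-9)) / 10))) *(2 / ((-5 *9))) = -3240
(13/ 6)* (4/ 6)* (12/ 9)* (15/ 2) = 14.44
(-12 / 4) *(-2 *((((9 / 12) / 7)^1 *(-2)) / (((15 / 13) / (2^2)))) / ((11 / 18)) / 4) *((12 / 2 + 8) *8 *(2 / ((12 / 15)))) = -510.55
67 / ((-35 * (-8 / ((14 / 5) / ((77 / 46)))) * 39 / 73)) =112493/150150 = 0.75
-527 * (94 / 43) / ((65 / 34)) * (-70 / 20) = 5895022/2795 = 2109.13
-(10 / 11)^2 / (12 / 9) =-75/121 = -0.62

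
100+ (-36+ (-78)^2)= 6148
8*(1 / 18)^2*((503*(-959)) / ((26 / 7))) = -3376639/1053 = -3206.68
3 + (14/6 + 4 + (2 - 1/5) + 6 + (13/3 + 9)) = 457/15 = 30.47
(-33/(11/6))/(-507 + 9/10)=60/1687 = 0.04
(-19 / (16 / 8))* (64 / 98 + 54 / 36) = -4009/196 = -20.45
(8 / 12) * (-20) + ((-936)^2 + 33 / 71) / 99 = 20703043/2343 = 8836.13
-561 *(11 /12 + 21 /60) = -3553/5 = -710.60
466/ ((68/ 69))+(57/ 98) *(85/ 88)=69406389/146608 = 473.41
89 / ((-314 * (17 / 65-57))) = 5785/1158032 = 0.00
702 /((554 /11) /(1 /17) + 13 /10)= 25740/31441 = 0.82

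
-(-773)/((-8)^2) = 773/64 = 12.08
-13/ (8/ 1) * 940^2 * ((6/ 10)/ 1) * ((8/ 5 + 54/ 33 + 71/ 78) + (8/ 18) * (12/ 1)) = -89837821/11 = -8167074.64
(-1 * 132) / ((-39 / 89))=3916/13 = 301.23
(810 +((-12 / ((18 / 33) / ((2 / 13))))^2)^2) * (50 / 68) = 336031325/485537 = 692.08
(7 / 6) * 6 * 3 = 21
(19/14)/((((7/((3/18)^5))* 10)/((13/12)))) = 247/91445760 = 0.00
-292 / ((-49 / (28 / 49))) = 1168/343 = 3.41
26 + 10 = 36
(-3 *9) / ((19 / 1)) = -27/19 = -1.42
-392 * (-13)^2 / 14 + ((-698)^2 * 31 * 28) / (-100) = -105841568/25 = -4233662.72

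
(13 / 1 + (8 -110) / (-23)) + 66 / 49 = 21167/1127 = 18.78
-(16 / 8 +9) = -11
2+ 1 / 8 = 17/8 = 2.12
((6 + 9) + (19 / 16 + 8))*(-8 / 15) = -129/10 = -12.90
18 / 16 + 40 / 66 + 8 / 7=5311/1848 = 2.87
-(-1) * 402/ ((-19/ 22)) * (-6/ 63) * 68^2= 27263104/133 = 204985.74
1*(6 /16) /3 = 1/8 = 0.12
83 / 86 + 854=73527/86 = 854.97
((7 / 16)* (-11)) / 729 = -77/11664 = -0.01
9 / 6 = 1.50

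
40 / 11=3.64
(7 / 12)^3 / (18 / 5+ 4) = 0.03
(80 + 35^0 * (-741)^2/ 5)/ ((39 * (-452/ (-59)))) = 32419379/88140 = 367.82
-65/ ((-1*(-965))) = -13/193 = -0.07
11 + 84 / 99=391/33 = 11.85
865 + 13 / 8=6933/8 = 866.62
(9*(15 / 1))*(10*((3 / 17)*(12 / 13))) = 48600/221 = 219.91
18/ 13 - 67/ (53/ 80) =-68726/689 = -99.75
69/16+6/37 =2649/592 = 4.47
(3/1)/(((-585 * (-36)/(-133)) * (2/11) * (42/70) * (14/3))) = -209/5616 = -0.04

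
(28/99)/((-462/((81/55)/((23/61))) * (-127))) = 366/19439255 = 0.00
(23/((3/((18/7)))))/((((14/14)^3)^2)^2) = 138/7 = 19.71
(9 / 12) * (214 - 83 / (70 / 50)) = 3249/28 = 116.04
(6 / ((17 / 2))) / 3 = 4/17 = 0.24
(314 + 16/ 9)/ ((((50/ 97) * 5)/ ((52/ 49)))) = 146276/1125 = 130.02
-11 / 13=-0.85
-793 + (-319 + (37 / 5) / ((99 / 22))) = -49966/45 = -1110.36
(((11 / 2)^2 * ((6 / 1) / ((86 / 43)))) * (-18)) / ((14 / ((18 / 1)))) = -29403/14 = -2100.21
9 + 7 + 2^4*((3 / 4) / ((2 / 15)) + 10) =266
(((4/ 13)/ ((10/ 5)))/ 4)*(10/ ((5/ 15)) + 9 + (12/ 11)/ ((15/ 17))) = 2213/1430 = 1.55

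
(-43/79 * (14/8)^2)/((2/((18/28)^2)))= -3483/10112 = -0.34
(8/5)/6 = 4/15 = 0.27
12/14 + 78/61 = 912/427 = 2.14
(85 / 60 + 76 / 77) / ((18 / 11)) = 1.47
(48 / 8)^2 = 36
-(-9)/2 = 9/2 = 4.50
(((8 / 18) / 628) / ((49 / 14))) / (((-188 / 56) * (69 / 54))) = -8/169717 = 0.00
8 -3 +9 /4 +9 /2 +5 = 67/4 = 16.75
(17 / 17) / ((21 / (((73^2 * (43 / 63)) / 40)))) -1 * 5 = -35453/52920 = -0.67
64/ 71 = 0.90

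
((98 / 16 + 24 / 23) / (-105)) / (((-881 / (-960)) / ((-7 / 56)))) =1319/141841 = 0.01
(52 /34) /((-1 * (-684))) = 13/5814 = 0.00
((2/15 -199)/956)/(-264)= 2983/3785760 = 0.00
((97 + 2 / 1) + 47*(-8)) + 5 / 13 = -3596/13 = -276.62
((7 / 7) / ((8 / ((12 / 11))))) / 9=1/66 = 0.02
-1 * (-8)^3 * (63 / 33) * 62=666624/11 = 60602.18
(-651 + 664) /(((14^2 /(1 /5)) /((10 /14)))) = 13/1372 = 0.01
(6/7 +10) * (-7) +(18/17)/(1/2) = -1256/17 = -73.88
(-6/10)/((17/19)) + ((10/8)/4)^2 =-12467/21760 = -0.57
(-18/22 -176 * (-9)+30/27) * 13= 20595.81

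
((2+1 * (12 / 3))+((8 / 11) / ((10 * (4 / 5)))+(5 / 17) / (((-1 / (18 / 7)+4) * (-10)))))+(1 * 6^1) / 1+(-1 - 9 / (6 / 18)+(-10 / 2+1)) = -242094/12155 = -19.92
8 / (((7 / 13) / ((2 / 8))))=26/7 = 3.71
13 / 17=0.76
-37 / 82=-0.45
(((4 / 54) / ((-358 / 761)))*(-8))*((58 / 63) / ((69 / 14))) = 706208/3001293 = 0.24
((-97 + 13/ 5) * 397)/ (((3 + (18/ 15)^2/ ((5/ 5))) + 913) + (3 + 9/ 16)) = -14990720/368401 = -40.69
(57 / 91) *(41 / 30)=779/910 = 0.86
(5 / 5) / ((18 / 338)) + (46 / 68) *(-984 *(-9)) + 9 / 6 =1839397/306 = 6011.10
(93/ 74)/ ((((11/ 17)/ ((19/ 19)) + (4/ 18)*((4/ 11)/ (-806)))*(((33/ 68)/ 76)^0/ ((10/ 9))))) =35042865/16235563 = 2.16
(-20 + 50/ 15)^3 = -125000/27 = -4629.63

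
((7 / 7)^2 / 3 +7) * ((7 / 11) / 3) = 14/9 = 1.56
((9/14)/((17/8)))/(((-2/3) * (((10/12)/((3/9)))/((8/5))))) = -864/2975 = -0.29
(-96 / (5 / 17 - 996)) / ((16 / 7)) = 714/16927 = 0.04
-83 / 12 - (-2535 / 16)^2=-19283987/768 = -25109.36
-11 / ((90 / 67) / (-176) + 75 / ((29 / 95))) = -1880824/42007695 = -0.04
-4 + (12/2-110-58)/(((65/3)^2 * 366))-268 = -70101443/257725 = -272.00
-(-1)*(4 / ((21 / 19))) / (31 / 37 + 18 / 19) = 53428/26355 = 2.03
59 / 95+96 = 9179/95 = 96.62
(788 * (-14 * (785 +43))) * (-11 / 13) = 100479456/13 = 7729188.92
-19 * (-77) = 1463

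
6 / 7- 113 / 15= -701/105 = -6.68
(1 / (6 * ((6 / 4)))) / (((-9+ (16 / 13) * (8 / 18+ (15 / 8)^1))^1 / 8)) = -104/719 = -0.14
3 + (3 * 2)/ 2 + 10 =16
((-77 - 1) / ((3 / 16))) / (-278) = 208/139 = 1.50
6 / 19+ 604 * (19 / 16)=54535/76 = 717.57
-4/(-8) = 1/2 = 0.50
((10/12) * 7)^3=42875/216 = 198.50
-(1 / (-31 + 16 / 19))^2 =-361/328329 = 0.00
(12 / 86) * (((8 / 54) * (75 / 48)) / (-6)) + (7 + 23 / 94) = 1580107/218268 = 7.24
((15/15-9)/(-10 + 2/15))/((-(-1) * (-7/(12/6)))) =-60/259 = -0.23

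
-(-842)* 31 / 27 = 966.74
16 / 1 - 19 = -3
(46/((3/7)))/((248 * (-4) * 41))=-161/61008 = 0.00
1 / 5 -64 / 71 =-249/355 = -0.70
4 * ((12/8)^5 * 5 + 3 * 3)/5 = 1503/40 = 37.58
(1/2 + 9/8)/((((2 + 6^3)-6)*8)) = 13/13568 = 0.00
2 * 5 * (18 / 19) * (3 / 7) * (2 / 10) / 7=108/931 = 0.12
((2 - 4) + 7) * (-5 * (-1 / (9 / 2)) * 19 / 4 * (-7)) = -3325/18 = -184.72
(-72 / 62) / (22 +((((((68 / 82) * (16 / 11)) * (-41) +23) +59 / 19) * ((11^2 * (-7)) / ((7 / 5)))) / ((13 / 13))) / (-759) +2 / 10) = -235980/729151 = -0.32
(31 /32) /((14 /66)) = 1023/224 = 4.57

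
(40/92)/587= 10/13501 = 0.00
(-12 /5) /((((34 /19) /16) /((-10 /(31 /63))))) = 229824/527 = 436.10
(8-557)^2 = 301401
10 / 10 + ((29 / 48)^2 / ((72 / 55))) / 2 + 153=51139759/331776 = 154.14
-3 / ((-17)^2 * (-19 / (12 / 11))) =36/60401 = 0.00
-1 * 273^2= -74529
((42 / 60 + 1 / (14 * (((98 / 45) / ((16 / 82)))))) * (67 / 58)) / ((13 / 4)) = 6655847/26508755 = 0.25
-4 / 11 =-0.36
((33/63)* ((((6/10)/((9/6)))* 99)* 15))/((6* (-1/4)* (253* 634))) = -66/51037 = 0.00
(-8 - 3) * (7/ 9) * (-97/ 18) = 46.10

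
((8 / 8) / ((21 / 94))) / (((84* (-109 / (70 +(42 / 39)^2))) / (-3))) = 0.10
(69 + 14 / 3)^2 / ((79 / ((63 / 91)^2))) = 2601/79 = 32.92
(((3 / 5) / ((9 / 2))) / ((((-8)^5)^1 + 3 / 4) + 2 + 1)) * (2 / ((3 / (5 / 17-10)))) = 176/6683907 = 0.00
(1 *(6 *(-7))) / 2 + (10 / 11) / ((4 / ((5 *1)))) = -437/22 = -19.86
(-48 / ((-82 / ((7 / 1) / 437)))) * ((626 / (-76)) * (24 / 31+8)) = -7151424/10553113 = -0.68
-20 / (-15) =4/3 = 1.33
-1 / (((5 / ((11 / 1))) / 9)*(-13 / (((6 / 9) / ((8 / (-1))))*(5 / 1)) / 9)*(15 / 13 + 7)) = -297/424 = -0.70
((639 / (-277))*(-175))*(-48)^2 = 257644800/277 = 930125.63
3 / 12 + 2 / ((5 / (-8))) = -59/20 = -2.95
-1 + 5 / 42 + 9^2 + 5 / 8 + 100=30365/168 = 180.74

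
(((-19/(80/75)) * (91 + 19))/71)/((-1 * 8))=15675/4544 = 3.45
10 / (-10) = -1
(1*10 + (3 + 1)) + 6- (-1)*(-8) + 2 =14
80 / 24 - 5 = -5/3 = -1.67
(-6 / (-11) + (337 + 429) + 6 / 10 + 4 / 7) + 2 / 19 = 5616619/7315 = 767.82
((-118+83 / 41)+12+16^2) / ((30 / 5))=6233/246 = 25.34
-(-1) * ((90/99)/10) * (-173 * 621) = -107433/11 = -9766.64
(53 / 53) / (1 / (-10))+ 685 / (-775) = -1687/155 = -10.88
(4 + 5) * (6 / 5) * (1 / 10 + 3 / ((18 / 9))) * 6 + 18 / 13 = 34146/325 = 105.06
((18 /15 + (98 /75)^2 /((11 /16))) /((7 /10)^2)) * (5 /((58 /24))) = 15.55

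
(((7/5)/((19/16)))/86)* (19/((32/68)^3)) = 34391/13760 = 2.50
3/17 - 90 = -1527/17 = -89.82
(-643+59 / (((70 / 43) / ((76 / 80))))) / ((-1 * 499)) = 851997/698600 = 1.22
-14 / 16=-7/8 = -0.88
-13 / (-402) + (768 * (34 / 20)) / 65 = 20.12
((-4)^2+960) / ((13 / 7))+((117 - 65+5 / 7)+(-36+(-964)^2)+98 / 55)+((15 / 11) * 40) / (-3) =423068943/455 = 929821.85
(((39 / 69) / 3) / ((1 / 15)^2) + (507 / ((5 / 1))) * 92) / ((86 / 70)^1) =7543809/989 = 7627.71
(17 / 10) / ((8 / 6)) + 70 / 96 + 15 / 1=4081/240 = 17.00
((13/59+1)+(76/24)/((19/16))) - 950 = -167462/177 = -946.11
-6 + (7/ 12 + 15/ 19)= -1055/228 = -4.63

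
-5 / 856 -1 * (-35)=29955/856 = 34.99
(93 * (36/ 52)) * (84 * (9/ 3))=210924/13 = 16224.92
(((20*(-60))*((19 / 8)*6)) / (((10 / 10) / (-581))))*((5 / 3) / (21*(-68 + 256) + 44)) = 4139625/998 = 4147.92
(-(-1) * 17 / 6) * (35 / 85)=7/6 = 1.17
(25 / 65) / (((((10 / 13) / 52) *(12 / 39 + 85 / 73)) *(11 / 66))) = 148044/1397 = 105.97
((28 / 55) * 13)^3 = 48228544/166375 = 289.88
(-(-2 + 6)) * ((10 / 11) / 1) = -40/11 = -3.64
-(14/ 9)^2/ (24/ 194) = -19.56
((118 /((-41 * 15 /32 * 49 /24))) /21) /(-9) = 30208/1898505 = 0.02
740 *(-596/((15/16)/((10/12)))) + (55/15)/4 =-14113247/36 = -392034.64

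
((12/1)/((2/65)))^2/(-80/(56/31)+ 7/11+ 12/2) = -900900/223 = -4039.91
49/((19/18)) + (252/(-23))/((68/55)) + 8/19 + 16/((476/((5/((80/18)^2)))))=37.99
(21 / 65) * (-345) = -1449/13 = -111.46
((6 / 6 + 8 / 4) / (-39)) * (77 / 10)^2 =-5929/1300 = -4.56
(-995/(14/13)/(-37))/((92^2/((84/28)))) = 38805/4384352 = 0.01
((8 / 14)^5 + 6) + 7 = 219515/16807 = 13.06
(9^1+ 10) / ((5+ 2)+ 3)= 19/10 = 1.90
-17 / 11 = -1.55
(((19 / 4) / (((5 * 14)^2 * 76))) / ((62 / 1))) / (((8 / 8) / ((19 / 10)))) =19/48608000 = 0.00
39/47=0.83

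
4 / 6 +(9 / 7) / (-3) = 5/21 = 0.24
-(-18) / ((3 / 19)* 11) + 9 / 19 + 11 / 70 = 10.99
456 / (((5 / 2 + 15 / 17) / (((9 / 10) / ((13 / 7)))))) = 488376/7475 = 65.33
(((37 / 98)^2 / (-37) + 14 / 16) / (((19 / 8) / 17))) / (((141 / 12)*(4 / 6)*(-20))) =-853383/21440930 = -0.04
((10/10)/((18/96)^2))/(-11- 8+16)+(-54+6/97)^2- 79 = 716615147/254043 = 2820.84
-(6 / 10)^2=-9/25 = -0.36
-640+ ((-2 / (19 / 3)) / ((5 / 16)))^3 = -549604736/857375 = -641.03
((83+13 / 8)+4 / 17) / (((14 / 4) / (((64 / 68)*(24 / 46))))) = 553968/46529 = 11.91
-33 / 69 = -11/23 = -0.48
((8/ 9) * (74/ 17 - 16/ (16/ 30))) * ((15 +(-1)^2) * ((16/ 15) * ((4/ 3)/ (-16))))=223232/6885 = 32.42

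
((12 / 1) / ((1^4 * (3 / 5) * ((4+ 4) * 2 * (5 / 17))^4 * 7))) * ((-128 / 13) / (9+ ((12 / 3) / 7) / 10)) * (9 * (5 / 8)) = -0.04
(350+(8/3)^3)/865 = 9962/23355 = 0.43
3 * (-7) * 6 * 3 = -378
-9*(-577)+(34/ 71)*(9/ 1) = 369009/71 = 5197.31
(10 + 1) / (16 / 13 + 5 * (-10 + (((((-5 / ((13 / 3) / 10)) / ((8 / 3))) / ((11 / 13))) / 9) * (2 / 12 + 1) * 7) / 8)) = -302016/1418633 = -0.21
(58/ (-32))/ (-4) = 29/64 = 0.45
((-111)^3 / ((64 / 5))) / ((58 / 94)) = -321393285/1856 = -173164.49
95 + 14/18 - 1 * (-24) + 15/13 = 14149/117 = 120.93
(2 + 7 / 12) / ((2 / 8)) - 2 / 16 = 245/24 = 10.21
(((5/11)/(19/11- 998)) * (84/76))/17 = -35/1179919 = 0.00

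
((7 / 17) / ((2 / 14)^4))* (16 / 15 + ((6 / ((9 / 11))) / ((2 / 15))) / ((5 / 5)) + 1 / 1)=14386792/255 = 56418.79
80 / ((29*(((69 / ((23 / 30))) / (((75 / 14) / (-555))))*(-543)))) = 20/36706257 = 0.00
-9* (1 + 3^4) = -738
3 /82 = 0.04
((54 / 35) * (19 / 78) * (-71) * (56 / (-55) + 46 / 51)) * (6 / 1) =7915932/425425 = 18.61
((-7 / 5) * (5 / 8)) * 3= -21/8 = -2.62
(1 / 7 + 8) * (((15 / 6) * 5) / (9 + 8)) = 1425/238 = 5.99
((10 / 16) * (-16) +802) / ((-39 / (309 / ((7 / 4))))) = -326304/91 = -3585.76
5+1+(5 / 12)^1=77/12 = 6.42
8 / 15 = 0.53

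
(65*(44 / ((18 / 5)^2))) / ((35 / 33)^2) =196.18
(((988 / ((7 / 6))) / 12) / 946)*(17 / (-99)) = -4199/327789 = -0.01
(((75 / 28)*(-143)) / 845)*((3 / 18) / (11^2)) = -5/8008 = 0.00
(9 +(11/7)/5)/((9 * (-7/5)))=-326/441 = -0.74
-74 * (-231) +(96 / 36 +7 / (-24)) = 136771/8 = 17096.38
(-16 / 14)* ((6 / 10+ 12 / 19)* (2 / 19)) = -1872/12635 = -0.15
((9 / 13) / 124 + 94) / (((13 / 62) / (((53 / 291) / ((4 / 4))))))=8031461/98358 = 81.66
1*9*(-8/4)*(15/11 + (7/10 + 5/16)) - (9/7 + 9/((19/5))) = -2716767/58520 = -46.42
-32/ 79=-0.41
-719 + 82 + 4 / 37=-636.89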